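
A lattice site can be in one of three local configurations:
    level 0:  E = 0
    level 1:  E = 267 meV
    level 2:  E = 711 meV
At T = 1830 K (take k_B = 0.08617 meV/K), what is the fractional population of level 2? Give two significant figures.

0.0092

k_BT = 0.08617 × 1830 K = 157.7 meV.
Eᵢ/kT = 0, 1.693, 4.509.
Z = Σ e^(−Eᵢ/kT) = e^(−0) + e^(−1.693) + e^(−4.509) = 1.000 + 0.1840 + 0.01101 = 1.195.
P₂ = e^(−E₂/kT) / Z = 0.01101/1.195 = 0.0092.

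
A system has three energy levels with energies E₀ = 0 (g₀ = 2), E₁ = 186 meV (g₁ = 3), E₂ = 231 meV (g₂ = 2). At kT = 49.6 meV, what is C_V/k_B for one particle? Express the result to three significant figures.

0.643

Eᵢ/kT = 0, 3.7500, 4.6573.
Z = Σ gᵢe^(−Eᵢ/kT) = 2·e^(−0) + 3·e^(−3.7500) + 2·e^(−4.6573) = 2.0000 + 0.070553 + 0.018984 = 2.0895.
⟨E⟩ = 8.3791 meV, ⟨E²⟩ = 1653.0 meV².
C_V/k_B = (⟨E²⟩ − ⟨E⟩²)/(kT)² = (1653.0 − 70.209)/2460.2 = 0.643.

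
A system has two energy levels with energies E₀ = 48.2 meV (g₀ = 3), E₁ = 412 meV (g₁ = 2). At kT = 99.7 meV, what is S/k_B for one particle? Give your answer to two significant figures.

1.2

Eᵢ/kT = 0.4835, 4.132.
Z = Σ gᵢe^(−Eᵢ/kT) = 3·e^(−0.4835) + 2·e^(−4.132) = 1.850 + 0.03210 = 1.882.
⟨E⟩ = Σ EᵢPᵢ = 54.41 meV.
S/k_B = ln Z + ⟨E⟩/kT = ln(1.882) + 54.41/99.7 = 0.6323 + 0.5457 = 1.2.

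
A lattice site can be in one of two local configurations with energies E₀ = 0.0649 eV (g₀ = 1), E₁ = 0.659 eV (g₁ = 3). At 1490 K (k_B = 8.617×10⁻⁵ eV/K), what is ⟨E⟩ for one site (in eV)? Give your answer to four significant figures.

k_BT = 8.617×10⁻⁵ × 1490 K = 0.128393 eV.
Eᵢ/kT = 0.505479, 5.13268.
Z = Σ gᵢe^(−Eᵢ/kT) = 1·e^(−0.505479) + 3·e^(−5.13268) = 0.603217 + 0.0177022 = 0.620919.
⟨E⟩ = Σ Eᵢ gᵢe^(−Eᵢ/kT) / Z = (0.0649·0.603217 + 0.659·0.0177022) / 0.620919 = 0.08184 eV.

0.08184 eV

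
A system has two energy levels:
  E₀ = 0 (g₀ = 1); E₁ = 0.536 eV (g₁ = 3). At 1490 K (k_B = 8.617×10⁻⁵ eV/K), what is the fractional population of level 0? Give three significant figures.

k_BT = 8.617×10⁻⁵ × 1490 K = 0.12839 eV.
Eᵢ/kT = 0, 4.1748.
Z = Σ gᵢe^(−Eᵢ/kT) = 1·e^(−0) + 3·e^(−4.1748) = 1.0000 + 0.046135 = 1.0461.
P₀ = g₀ e^(−E₀/kT) / Z = 1.0000/1.0461 = 0.956.

0.956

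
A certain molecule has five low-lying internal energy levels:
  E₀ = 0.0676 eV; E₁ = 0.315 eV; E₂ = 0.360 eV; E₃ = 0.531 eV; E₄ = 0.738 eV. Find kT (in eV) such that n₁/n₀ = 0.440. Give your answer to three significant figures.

n₁/n₀ = exp[−(E₁−E₀)/kT] = 0.440.
⇒ (E₁−E₀)/kT = ln(1/0.440) = ln(2.2727) = 0.82097.
kT = 0.2474 eV / 0.82097 = 0.301 eV.

0.301 eV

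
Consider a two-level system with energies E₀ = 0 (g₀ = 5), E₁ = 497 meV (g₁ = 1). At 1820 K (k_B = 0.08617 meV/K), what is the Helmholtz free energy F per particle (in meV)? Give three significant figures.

k_BT = 0.08617 × 1820 K = 156.83 meV.
Eᵢ/kT = 0, 3.1690.
Z = Σ gᵢe^(−Eᵢ/kT) = 5·e^(−0) + 1·e^(−3.1690) = 5.0000 + 0.042046 = 5.0420.
F = −kT ln Z = −156.83 × ln(5.0420) = −156.83 × 1.6178 = -254 meV.

-254 meV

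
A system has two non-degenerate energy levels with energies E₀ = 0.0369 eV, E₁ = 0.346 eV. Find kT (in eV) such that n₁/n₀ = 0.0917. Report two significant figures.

n₁/n₀ = exp[−(E₁−E₀)/kT] = 0.0917.
⇒ (E₁−E₀)/kT = ln(1/0.0917) = ln(10.91) = 2.390.
kT = 0.3091 eV / 2.390 = 0.13 eV.

0.13 eV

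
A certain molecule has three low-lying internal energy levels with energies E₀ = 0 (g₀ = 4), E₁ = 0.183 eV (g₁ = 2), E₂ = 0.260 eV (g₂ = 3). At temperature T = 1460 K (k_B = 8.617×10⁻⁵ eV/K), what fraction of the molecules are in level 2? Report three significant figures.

k_BT = 8.617×10⁻⁵ × 1460 K = 0.12581 eV.
Eᵢ/kT = 0, 1.4546, 2.0666.
Z = Σ gᵢe^(−Eᵢ/kT) = 4·e^(−0) + 2·e^(−1.4546) + 3·e^(−2.0666) = 4.0000 + 0.46699 + 0.37985 = 4.8468.
P₂ = g₂ e^(−E₂/kT) / Z = 0.37985/4.8468 = 0.0784.

0.0784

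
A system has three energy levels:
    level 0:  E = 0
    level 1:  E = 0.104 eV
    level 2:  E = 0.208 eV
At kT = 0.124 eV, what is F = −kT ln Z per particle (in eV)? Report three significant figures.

Eᵢ/kT = 0, 0.83871, 1.6774.
Z = Σ e^(−Eᵢ/kT) = e^(−0) + e^(−0.83871) + e^(−1.6774) = 1.0000 + 0.43227 + 0.18686 = 1.6191.
F = −kT ln Z = −0.124 × ln(1.6191) = −0.124 × 0.48187 = -0.0598 eV.

-0.0598 eV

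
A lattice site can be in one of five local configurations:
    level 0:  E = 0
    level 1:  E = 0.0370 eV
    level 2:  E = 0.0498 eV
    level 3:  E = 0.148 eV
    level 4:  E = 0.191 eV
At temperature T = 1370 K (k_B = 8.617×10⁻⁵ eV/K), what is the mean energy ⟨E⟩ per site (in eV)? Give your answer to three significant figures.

k_BT = 8.617×10⁻⁵ × 1370 K = 0.11805 eV.
Eᵢ/kT = 0, 0.31343, 0.42186, 1.2537, 1.6180.
Z = Σ e^(−Eᵢ/kT) = e^(−0) + e^(−0.31343) + e^(−0.42186) + e^(−1.2537) + e^(−1.6180) = 1.0000 + 0.73094 + 0.65583 + 0.28545 + 0.19829 = 2.8705.
⟨E⟩ = Σ Eᵢ e^(−Eᵢ/kT) / Z = (0·1.0000 + 0.0370·0.73094 + 0.0498·0.65583 + 0.148·0.28545 + 0.191·0.19829) / 2.8705 = 0.0487 eV.

0.0487 eV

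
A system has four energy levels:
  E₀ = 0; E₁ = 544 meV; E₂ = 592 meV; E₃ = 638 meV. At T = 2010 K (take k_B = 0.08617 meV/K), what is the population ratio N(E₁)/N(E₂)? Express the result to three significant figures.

k_BT = 0.08617 × 2010 K = 173.20 meV.
n₁/n₂ = exp[−(E₁−E₂)/kT] = exp(−(-48 meV)/(173.20 meV)) = exp(0.27714) = 1.32.

1.32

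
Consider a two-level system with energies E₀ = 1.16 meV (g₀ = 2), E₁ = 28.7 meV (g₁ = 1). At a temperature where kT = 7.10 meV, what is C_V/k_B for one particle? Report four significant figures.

Eᵢ/kT = 0.163380, 4.04225.
Z = Σ gᵢe^(−Eᵢ/kT) = 2·e^(−0.163380) + 1·e^(−4.04225) = 1.69854 + 0.0175579 = 1.71610.
⟨E⟩ = 1.44177 meV, ⟨E²⟩ = 9.75923 meV².
C_V/k_B = (⟨E²⟩ − ⟨E⟩²)/(kT)² = (9.75923 − 2.07870)/50.4100 = 0.1524.

0.1524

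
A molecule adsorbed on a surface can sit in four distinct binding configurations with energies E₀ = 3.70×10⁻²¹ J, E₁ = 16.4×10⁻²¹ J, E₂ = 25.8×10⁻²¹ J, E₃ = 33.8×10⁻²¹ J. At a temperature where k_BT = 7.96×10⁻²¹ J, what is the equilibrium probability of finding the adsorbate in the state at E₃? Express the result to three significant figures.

0.0177

Eᵢ/kT = 0.46482, 2.0603, 3.2412, 4.2462.
Z = Σ e^(−Eᵢ/kT) = e^(−0.46482) + e^(−2.0603) + e^(−3.2412) + e^(−4.2462) = 0.62825 + 0.12742 + 0.039117 + 0.014319 = 0.80911.
P₃ = e^(−E₃/kT) / Z = 0.014319/0.80911 = 0.0177.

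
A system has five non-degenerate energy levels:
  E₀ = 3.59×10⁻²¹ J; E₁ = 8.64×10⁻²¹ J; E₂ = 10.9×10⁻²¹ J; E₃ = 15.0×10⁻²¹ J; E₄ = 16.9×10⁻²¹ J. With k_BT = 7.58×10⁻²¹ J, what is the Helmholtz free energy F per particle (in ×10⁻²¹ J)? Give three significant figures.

-2.69 ×10⁻²¹ J

Eᵢ/kT = 0.47361, 1.1398, 1.4380, 1.9789, 2.2296.
Z = Σ e^(−Eᵢ/kT) = e^(−0.47361) + e^(−1.1398) + e^(−1.4380) + e^(−1.9789) + e^(−2.2296) = 0.62275 + 0.31988 + 0.23740 + 0.13822 + 0.10757 = 1.4258.
F = −kT ln Z = −7.58 × ln(1.4258) = −7.58 × 0.35473 = -2.69 ×10⁻²¹ J.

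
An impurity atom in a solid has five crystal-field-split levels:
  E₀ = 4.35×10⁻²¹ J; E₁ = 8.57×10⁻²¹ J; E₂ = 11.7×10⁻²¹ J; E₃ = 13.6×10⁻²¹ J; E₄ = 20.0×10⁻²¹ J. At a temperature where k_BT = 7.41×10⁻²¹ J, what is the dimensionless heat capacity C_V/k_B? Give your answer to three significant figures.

0.346

Eᵢ/kT = 0.58704, 1.1565, 1.5789, 1.8354, 2.6991.
Z = Σ e^(−Eᵢ/kT) = e^(−0.58704) + e^(−1.1565) + e^(−1.5789) + e^(−1.8354) + e^(−2.6991) = 0.55597 + 0.31459 + 0.20620 + 0.15955 + 0.067266 = 1.3036.
⟨E⟩ = 8.4706, ⟨E²⟩ = 90.725.
C_V/k_B = (⟨E²⟩ − ⟨E⟩²)/(kT)² = (90.725 − 71.751)/54.908 = 0.346.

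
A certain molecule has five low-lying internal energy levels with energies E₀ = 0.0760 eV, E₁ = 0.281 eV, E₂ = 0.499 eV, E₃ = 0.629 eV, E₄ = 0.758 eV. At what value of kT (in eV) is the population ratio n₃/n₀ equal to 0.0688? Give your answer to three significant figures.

0.207 eV

n₃/n₀ = exp[−(E₃−E₀)/kT] = 0.0688.
⇒ (E₃−E₀)/kT = ln(1/0.0688) = ln(14.535) = 2.6766.
kT = 0.5530 eV / 2.6766 = 0.207 eV.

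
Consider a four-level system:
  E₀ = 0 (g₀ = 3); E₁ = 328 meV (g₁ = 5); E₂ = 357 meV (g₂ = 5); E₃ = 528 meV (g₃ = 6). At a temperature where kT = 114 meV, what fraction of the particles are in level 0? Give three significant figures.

0.843

Eᵢ/kT = 0, 2.8772, 3.1316, 4.6316.
Z = Σ gᵢe^(−Eᵢ/kT) = 3·e^(−0) + 5·e^(−2.8772) + 5·e^(−3.1316) + 6·e^(−4.6316) = 3.0000 + 0.28146 + 0.21824 + 0.058435 = 3.5581.
P₀ = g₀ e^(−E₀/kT) / Z = 3.0000/3.5581 = 0.843.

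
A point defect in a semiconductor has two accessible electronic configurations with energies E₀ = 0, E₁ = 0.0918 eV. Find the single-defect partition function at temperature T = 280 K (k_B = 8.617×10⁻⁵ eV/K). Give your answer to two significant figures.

k_BT = 8.617×10⁻⁵ × 280 K = 0.02413 eV.
Eᵢ/kT = 0, 3.804.
Z = Σ e^(−Eᵢ/kT) = e^(−0) + e^(−3.804) = 1.000 + 0.02228 = 1.022.

Z = 1.0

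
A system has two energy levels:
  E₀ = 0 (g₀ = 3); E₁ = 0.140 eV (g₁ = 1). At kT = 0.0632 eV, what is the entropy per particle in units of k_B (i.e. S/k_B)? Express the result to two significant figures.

1.2

Eᵢ/kT = 0, 2.215.
Z = Σ gᵢe^(−Eᵢ/kT) = 3·e^(−0) + 1·e^(−2.215) = 3.000 + 0.1092 = 3.109.
⟨E⟩ = Σ EᵢPᵢ = 0.004917 eV.
S/k_B = ln Z + ⟨E⟩/kT = ln(3.109) + 0.004917/0.0632 = 1.134 + 0.07780 = 1.2.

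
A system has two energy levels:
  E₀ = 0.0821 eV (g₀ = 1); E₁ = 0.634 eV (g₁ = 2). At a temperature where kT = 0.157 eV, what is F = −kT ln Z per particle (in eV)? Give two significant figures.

Eᵢ/kT = 0.5229, 4.038.
Z = Σ gᵢe^(−Eᵢ/kT) = 1·e^(−0.5229) + 2·e^(−4.038) = 0.5928 + 0.03527 = 0.6281.
F = −kT ln Z = −0.157 × ln(0.6281) = −0.157 × -0.4651 = 0.073 eV.

0.073 eV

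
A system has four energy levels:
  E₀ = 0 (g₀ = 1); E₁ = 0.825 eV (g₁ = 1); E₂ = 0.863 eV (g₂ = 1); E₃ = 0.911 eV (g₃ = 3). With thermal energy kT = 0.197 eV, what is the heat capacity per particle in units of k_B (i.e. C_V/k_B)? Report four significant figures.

1.016

Eᵢ/kT = 0, 4.18782, 4.38071, 4.62437.
Z = Σ gᵢe^(−Eᵢ/kT) = 1·e^(−0) + 1·e^(−4.18782) + 1·e^(−4.38071) + 3·e^(−4.62437) = 1.00000 + 0.0151793 + 0.0125165 + 0.0294295 = 1.05713.
⟨E⟩ = 0.0474255 eV, ⟨E²⟩ = 0.0416954 eV².
C_V/k_B = (⟨E²⟩ − ⟨E⟩²)/(kT)² = (0.0416954 − 0.00224918)/0.0388090 = 1.016.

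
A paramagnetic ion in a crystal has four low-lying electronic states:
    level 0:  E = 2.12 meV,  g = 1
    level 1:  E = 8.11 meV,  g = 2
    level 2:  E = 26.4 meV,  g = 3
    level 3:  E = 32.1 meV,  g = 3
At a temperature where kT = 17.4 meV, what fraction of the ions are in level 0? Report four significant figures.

0.2705

Eᵢ/kT = 0.121839, 0.466092, 1.51724, 1.84483.
Z = Σ gᵢe^(−Eᵢ/kT) = 1·e^(−0.121839) + 2·e^(−0.466092) + 3·e^(−1.51724) + 3·e^(−1.84483) = 0.885291 + 1.25490 + 0.657949 + 0.474157 = 3.27230.
P₀ = g₀ e^(−E₀/kT) / Z = 0.885291/3.27230 = 0.2705.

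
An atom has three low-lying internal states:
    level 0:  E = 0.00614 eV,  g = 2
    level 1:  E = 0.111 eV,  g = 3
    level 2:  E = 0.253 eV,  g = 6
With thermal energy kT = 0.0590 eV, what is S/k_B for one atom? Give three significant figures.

1.45

Eᵢ/kT = 0.10407, 1.8814, 4.2881.
Z = Σ gᵢe^(−Eᵢ/kT) = 2·e^(−0.10407) + 3·e^(−1.8814) + 6·e^(−4.2881) = 1.8023 + 0.45713 + 0.082386 = 2.3418.
⟨E⟩ = Σ EᵢPᵢ = 0.035294 eV.
S/k_B = ln Z + ⟨E⟩/kT = ln(2.3418) + 0.035294/0.0590 = 0.85092 + 0.59820 = 1.45.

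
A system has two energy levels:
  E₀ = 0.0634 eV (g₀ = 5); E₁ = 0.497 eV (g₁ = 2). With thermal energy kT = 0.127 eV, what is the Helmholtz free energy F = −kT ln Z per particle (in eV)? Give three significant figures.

Eᵢ/kT = 0.49921, 3.9134.
Z = Σ gᵢe^(−Eᵢ/kT) = 5·e^(−0.49921) + 2·e^(−3.9134) = 3.0351 + 0.039945 = 3.0750.
F = −kT ln Z = −0.127 × ln(3.0750) = −0.127 × 1.1233 = -0.143 eV.

-0.143 eV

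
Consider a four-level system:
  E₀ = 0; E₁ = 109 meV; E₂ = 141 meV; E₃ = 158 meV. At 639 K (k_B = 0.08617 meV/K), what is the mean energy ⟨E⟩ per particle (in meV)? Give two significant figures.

27 meV

k_BT = 0.08617 × 639 K = 55.06 meV.
Eᵢ/kT = 0, 1.980, 2.561, 2.870.
Z = Σ e^(−Eᵢ/kT) = e^(−0) + e^(−1.980) + e^(−2.561) + e^(−2.870) = 1.000 + 0.1381 + 0.07723 + 0.05670 = 1.272.
⟨E⟩ = Σ Eᵢ e^(−Eᵢ/kT) / Z = (0·1.000 + 109·0.1381 + 141·0.07723 + 158·0.05670) / 1.272 = 27 meV.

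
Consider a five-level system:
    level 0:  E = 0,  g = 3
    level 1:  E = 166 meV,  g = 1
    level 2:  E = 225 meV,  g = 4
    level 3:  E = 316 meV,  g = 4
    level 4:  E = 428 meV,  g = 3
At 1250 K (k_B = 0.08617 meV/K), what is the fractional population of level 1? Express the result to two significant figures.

k_BT = 0.08617 × 1250 K = 107.7 meV.
Eᵢ/kT = 0, 1.541, 2.089, 2.934, 3.974.
Z = Σ gᵢe^(−Eᵢ/kT) = 3·e^(−0) + 1·e^(−1.541) + 4·e^(−2.089) + 4·e^(−2.934) + 3·e^(−3.974) = 3.000 + 0.2142 + 0.4952 + 0.2127 + 0.05639 = 3.978.
P₁ = g₁ e^(−E₁/kT) / Z = 0.2142/3.978 = 0.054.

0.054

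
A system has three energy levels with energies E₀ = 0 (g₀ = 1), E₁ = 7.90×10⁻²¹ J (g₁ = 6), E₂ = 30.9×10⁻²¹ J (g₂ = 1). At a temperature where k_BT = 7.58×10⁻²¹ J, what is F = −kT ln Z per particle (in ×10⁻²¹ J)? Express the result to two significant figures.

-8.7 ×10⁻²¹ J

Eᵢ/kT = 0, 1.042, 4.077.
Z = Σ gᵢe^(−Eᵢ/kT) = 1·e^(−0) + 6·e^(−1.042) + 1·e^(−4.077) = 1.000 + 2.116 + 0.01696 = 3.133.
F = −kT ln Z = −7.58 × ln(3.133) = −7.58 × 1.142 = -8.7 ×10⁻²¹ J.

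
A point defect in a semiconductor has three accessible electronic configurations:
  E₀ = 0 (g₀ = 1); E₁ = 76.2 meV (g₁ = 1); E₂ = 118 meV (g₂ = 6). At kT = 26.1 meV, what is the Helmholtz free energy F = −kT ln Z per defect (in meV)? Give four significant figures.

-2.940 meV

Eᵢ/kT = 0, 2.91954, 4.52107.
Z = Σ gᵢe^(−Eᵢ/kT) = 1·e^(−0) + 1·e^(−2.91954) + 6·e^(−4.52107) = 1.00000 + 0.0539585 + 0.0652643 = 1.11922.
F = −kT ln Z = −26.1 × ln(1.11922) = −26.1 × 0.112632 = -2.940 meV.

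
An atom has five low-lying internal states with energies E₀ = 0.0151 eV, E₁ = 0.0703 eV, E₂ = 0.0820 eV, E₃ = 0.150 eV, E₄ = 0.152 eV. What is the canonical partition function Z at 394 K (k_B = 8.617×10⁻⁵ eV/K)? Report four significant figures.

Z = 0.8799

k_BT = 8.617×10⁻⁵ × 394 K = 0.0339510 eV.
Eᵢ/kT = 0.444759, 2.07063, 2.41525, 4.41813, 4.47704.
Z = Σ e^(−Eᵢ/kT) = e^(−0.444759) + e^(−2.07063) + e^(−2.41525) + e^(−4.41813) + e^(−4.47704) = 0.640979 + 0.126106 + 0.0893450 + 0.0120568 + 0.0113670 = 0.879854.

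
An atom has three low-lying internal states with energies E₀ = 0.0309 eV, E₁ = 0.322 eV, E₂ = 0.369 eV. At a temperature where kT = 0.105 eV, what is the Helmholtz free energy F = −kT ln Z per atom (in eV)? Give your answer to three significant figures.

0.0207 eV

Eᵢ/kT = 0.29429, 3.0667, 3.5143.
Z = Σ e^(−Eᵢ/kT) = e^(−0.29429) + e^(−3.0667) + e^(−3.5143) = 0.74506 + 0.046575 + 0.029769 = 0.82140.
F = −kT ln Z = −0.105 × ln(0.82140) = −0.105 × -0.19675 = 0.0207 eV.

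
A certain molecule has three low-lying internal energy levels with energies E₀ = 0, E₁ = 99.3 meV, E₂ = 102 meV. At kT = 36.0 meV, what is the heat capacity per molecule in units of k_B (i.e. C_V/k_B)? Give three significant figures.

0.758

Eᵢ/kT = 0, 2.7583, 2.8333.
Z = Σ e^(−Eᵢ/kT) = e^(−0) + e^(−2.7583) + e^(−2.8333) = 1.0000 + 0.063399 + 0.058818 = 1.1222.
⟨E⟩ = 10.956 meV, ⟨E²⟩ = 1102.4 meV².
C_V/k_B = (⟨E²⟩ − ⟨E⟩²)/(kT)² = (1102.4 − 120.03)/1296.0 = 0.758.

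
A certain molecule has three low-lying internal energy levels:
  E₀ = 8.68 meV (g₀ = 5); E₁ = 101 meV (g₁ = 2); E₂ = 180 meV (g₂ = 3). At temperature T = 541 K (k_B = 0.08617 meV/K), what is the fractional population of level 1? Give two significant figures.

0.052

k_BT = 0.08617 × 541 K = 46.62 meV.
Eᵢ/kT = 0.1862, 2.166, 3.861.
Z = Σ gᵢe^(−Eᵢ/kT) = 5·e^(−0.1862) + 2·e^(−2.166) + 3·e^(−3.861) = 4.151 + 0.2293 + 0.06314 = 4.443.
P₁ = g₁ e^(−E₁/kT) / Z = 0.2293/4.443 = 0.052.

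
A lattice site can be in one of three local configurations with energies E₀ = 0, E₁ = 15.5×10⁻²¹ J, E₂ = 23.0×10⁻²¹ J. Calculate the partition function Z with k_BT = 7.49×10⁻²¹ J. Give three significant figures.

Z = 1.17

Eᵢ/kT = 0, 2.0694, 3.0708.
Z = Σ e^(−Eᵢ/kT) = e^(−0) + e^(−2.0694) + e^(−3.0708) = 1.0000 + 0.12626 + 0.046384 = 1.1726.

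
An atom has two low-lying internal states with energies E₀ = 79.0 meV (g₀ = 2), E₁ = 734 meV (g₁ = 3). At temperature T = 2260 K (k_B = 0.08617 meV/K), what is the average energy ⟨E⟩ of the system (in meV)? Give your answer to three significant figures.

111 meV

k_BT = 0.08617 × 2260 K = 194.74 meV.
Eᵢ/kT = 0.40567, 3.7691.
Z = Σ gᵢe^(−Eᵢ/kT) = 2·e^(−0.40567) + 3·e^(−3.7691) = 1.3331 + 0.069218 = 1.4023.
⟨E⟩ = Σ Eᵢ gᵢe^(−Eᵢ/kT) / Z = (79.0·1.3331 + 734·0.069218) / 1.4023 = 111 meV.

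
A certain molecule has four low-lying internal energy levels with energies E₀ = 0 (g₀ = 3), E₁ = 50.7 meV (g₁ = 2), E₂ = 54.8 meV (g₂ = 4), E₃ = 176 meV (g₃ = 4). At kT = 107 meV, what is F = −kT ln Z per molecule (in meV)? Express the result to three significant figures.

-214 meV

Eᵢ/kT = 0, 0.47383, 0.51215, 1.6449.
Z = Σ gᵢe^(−Eᵢ/kT) = 3·e^(−0) + 2·e^(−0.47383) + 4·e^(−0.51215) + 4·e^(−1.6449) = 3.0000 + 1.2452 + 2.3968 + 0.77213 = 7.4141.
F = −kT ln Z = −107 × ln(7.4141) = −107 × 2.0034 = -214 meV.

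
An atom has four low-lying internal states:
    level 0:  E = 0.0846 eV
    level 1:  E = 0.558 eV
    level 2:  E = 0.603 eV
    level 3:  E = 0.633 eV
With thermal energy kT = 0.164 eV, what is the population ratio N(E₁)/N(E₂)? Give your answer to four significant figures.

n₁/n₂ = exp[−(E₁−E₂)/kT] = exp(−(-0.045 eV)/(0.164 eV)) = exp(0.274390) = 1.316.

1.316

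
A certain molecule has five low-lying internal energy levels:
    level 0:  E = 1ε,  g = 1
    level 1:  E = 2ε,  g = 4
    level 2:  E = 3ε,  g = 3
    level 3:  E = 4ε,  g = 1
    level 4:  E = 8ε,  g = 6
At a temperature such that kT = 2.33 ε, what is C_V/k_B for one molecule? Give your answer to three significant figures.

Eᵢ/kT = 0.42918, 0.85837, 1.2876, 1.7167, 3.4335.
Z = Σ gᵢe^(−Eᵢ/kT) = 1·e^(−0.42918) + 4·e^(−0.85837) + 3·e^(−1.2876) + 1·e^(−1.7167) + 6·e^(−3.4335) = 0.65104 + 1.6954 + 0.82780 + 0.17966 + 0.19364 = 3.5475.
⟨E⟩ = 2.4786 ε, ⟨E²⟩ = 8.4990 ε².
C_V/k_B = (⟨E²⟩ − ⟨E⟩²)/(kT)² = (8.4990 − 6.1435)/5.4289 = 0.434.

0.434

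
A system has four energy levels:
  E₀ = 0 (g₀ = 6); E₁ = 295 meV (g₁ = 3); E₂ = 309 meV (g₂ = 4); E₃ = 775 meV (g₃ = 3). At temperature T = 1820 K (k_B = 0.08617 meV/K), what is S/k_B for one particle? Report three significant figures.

2.24

k_BT = 0.08617 × 1820 K = 156.83 meV.
Eᵢ/kT = 0, 1.8810, 1.9703, 4.9417.
Z = Σ gᵢe^(−Eᵢ/kT) = 6·e^(−0) + 3·e^(−1.8810) + 4·e^(−1.9703) + 3·e^(−4.9417) = 6.0000 + 0.45731 + 0.55766 + 0.021427 = 7.0364.
⟨E⟩ = Σ EᵢPᵢ = 46.022 meV.
S/k_B = ln Z + ⟨E⟩/kT = ln(7.0364) + 46.022/156.83 = 1.9511 + 0.29345 = 2.24.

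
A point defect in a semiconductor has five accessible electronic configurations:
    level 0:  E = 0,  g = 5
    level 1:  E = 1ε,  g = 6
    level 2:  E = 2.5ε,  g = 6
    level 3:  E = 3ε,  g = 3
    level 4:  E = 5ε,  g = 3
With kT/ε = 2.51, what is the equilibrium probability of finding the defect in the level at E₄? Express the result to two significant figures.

Eᵢ/kT = 0, 0.3984, 0.9960, 1.195, 1.992.
Z = Σ gᵢe^(−Eᵢ/kT) = 5·e^(−0) + 6·e^(−0.3984) + 6·e^(−0.9960) + 3·e^(−1.195) + 3·e^(−1.992) = 5.000 + 4.028 + 2.216 + 0.9081 + 0.4093 = 12.56.
P₄ = g₄ e^(−E₄/kT) / Z = 0.4093/12.56 = 0.033.

0.033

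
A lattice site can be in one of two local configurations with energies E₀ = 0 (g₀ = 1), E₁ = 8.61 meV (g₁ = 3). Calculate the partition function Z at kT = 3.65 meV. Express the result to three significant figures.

Eᵢ/kT = 0, 2.3589.
Z = Σ gᵢe^(−Eᵢ/kT) = 1·e^(−0) + 3·e^(−2.3589) = 1.0000 + 0.28357 = 1.2836.

Z = 1.28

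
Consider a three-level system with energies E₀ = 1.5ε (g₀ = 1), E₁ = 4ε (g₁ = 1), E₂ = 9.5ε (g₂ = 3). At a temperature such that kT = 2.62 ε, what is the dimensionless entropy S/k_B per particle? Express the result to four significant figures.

Eᵢ/kT = 0.572519, 1.52672, 3.62595.
Z = Σ gᵢe^(−Eᵢ/kT) = 1·e^(−0.572519) + 1·e^(−1.52672) + 3·e^(−3.62595) = 0.564103 + 0.217247 + 0.0798714 = 0.861221.
⟨E⟩ = Σ EᵢPᵢ = 2.87257 ε.
S/k_B = ln Z + ⟨E⟩/kT = ln(0.861221) + 2.87257/2.62 = -0.149404 + 1.09640 = 0.9470.

0.9470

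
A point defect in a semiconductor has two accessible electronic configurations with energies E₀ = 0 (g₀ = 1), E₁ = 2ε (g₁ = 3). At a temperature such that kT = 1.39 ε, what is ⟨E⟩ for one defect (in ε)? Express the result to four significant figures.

0.8315 ε

Eᵢ/kT = 0, 1.43885.
Z = Σ gᵢe^(−Eᵢ/kT) = 1·e^(−0) + 3·e^(−1.43885) = 1.00000 + 0.711601 = 1.71160.
⟨E⟩ = Σ Eᵢ gᵢe^(−Eᵢ/kT) / Z = (0·1.00000 + 2·0.711601) / 1.71160 = 0.8315 ε.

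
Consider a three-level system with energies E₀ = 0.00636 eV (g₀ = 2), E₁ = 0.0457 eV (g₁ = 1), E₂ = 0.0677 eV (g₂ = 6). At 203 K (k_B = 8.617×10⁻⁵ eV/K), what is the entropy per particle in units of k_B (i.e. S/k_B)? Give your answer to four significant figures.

k_BT = 8.617×10⁻⁵ × 203 K = 0.0174925 eV.
Eᵢ/kT = 0.363584, 2.61255, 3.87023.
Z = Σ gᵢe^(−Eᵢ/kT) = 2·e^(−0.363584) + 1·e^(−2.61255) + 6·e^(−3.87023) = 1.39036 + 0.0733473 + 0.125121 = 1.58883.
⟨E⟩ = Σ EᵢPᵢ = 0.0130066 eV.
S/k_B = ln Z + ⟨E⟩/kT = ln(1.58883) + 0.0130066/0.0174925 = 0.462998 + 0.743553 = 1.207.

1.207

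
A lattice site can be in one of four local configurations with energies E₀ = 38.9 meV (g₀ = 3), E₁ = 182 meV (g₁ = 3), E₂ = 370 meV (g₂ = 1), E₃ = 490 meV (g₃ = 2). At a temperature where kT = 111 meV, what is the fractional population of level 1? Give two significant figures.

Eᵢ/kT = 0.3505, 1.640, 3.333, 4.414.
Z = Σ gᵢe^(−Eᵢ/kT) = 3·e^(−0.3505) + 3·e^(−1.640) + 1·e^(−3.333) + 2·e^(−4.414) = 2.113 + 0.5819 + 0.03569 + 0.02421 = 2.755.
P₁ = g₁ e^(−E₁/kT) / Z = 0.5819/2.755 = 0.21.

0.21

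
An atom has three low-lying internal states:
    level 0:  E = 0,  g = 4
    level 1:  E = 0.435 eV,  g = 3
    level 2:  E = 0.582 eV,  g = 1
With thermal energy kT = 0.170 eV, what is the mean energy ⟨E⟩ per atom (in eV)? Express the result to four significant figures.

0.02813 eV

Eᵢ/kT = 0, 2.55882, 3.42353.
Z = Σ gᵢe^(−Eᵢ/kT) = 4·e^(−0) + 3·e^(−2.55882) + 1·e^(−3.42353) = 4.00000 + 0.232188 + 0.0325972 = 4.26479.
⟨E⟩ = Σ Eᵢ gᵢe^(−Eᵢ/kT) / Z = (0·4.00000 + 0.435·0.232188 + 0.582·0.0325972) / 4.26479 = 0.02813 eV.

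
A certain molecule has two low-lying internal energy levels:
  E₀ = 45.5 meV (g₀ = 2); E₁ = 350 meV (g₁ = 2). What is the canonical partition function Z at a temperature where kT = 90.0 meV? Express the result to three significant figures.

Z = 1.25

Eᵢ/kT = 0.50556, 3.8889.
Z = Σ gᵢe^(−Eᵢ/kT) = 2·e^(−0.50556) + 2·e^(−3.8889) = 1.2063 + 0.040936 = 1.2472.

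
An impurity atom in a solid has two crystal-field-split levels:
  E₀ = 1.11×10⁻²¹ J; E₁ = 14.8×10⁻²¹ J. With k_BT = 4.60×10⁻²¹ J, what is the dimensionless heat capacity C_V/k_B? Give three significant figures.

Eᵢ/kT = 0.24130, 3.2174.
Z = Σ e^(−Eᵢ/kT) = e^(−0.24130) + e^(−3.2174) = 0.78561 + 0.040059 = 0.82567.
⟨E⟩ = 1.7742, ⟨E²⟩ = 11.799.
C_V/k_B = (⟨E²⟩ − ⟨E⟩²)/(kT)² = (11.799 − 3.1478)/21.160 = 0.409.

0.409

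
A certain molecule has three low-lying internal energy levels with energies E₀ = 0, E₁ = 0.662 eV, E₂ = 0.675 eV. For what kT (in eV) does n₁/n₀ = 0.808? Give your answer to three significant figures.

3.11 eV

n₁/n₀ = exp[−(E₁−E₀)/kT] = 0.808.
⇒ (E₁−E₀)/kT = ln(1/0.808) = ln(1.2376) = 0.21317.
kT = 0.662 eV / 0.21317 = 3.11 eV.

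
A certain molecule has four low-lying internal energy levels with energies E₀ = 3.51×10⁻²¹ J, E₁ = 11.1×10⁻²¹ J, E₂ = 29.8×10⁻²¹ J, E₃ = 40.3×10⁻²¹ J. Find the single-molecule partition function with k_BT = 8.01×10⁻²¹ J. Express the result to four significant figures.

Z = 0.9261

Eᵢ/kT = 0.438202, 1.38577, 3.72035, 5.03121.
Z = Σ e^(−Eᵢ/kT) = e^(−0.438202) + e^(−1.38577) + e^(−3.72035) + e^(−5.03121) = 0.645195 + 0.250131 + 0.0242255 + 0.00653090 = 0.926082.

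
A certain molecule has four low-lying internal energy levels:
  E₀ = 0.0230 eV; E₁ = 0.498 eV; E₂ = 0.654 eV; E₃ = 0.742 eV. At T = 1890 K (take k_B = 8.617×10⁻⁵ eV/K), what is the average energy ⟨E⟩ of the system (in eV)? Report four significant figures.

k_BT = 8.617×10⁻⁵ × 1890 K = 0.162861 eV.
Eᵢ/kT = 0.141225, 3.05782, 4.01569, 4.55603.
Z = Σ e^(−Eᵢ/kT) = e^(−0.141225) + e^(−3.05782) + e^(−4.01569) + e^(−4.55603) = 0.868294 + 0.0469900 + 0.0180305 + 0.0105037 = 0.943818.
⟨E⟩ = Σ Eᵢ e^(−Eᵢ/kT) / Z = (0.0230·0.868294 + 0.498·0.0469900 + 0.654·0.0180305 + 0.742·0.0105037) / 0.943818 = 0.06671 eV.

0.06671 eV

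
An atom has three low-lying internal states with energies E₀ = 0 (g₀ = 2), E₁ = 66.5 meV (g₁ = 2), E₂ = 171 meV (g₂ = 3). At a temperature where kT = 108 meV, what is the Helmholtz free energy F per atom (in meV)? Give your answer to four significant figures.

-141.2 meV

Eᵢ/kT = 0, 0.615741, 1.58333.
Z = Σ gᵢe^(−Eᵢ/kT) = 2·e^(−0) + 2·e^(−0.615741) + 3·e^(−1.58333) = 2.00000 + 1.08048 + 0.615871 = 3.69635.
F = −kT ln Z = −108 × ln(3.69635) = −108 × 1.30735 = -141.2 meV.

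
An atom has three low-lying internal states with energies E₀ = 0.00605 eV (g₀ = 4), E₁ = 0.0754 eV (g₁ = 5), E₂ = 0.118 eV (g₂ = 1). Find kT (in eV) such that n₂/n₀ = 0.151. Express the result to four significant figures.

n₂/n₀ = (g₂/g₀) exp[−(E₂−E₀)/kT] = 0.151.
⇒ (E₂−E₀)/kT = ln((1/4)/0.151) = ln(1.65563) = 0.504182.
kT = 0.11195 eV / 0.504182 = 0.2220 eV.

0.2220 eV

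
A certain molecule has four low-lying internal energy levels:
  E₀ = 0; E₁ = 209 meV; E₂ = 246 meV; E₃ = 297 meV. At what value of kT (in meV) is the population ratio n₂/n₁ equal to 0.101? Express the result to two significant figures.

16 meV

n₂/n₁ = exp[−(E₂−E₁)/kT] = 0.101.
⇒ (E₂−E₁)/kT = ln(1/0.101) = ln(9.901) = 2.293.
kT = 37 meV / 2.293 = 16 meV.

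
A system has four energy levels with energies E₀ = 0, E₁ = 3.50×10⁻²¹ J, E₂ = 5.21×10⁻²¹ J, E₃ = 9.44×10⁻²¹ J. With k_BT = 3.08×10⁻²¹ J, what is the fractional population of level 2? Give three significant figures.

0.119

Eᵢ/kT = 0, 1.1364, 1.6916, 3.0649.
Z = Σ e^(−Eᵢ/kT) = e^(−0) + e^(−1.1364) + e^(−1.6916) + e^(−3.0649) = 1.0000 + 0.32097 + 0.18422 + 0.046659 = 1.5518.
P₂ = e^(−E₂/kT) / Z = 0.18422/1.5518 = 0.119.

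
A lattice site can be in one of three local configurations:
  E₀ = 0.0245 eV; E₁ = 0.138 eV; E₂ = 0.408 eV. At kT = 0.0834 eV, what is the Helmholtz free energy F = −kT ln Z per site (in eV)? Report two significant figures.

Eᵢ/kT = 0.2938, 1.655, 4.892.
Z = Σ e^(−Eᵢ/kT) = e^(−0.2938) + e^(−1.655) + e^(−4.892) = 0.7454 + 0.1911 + 0.007506 = 0.9440.
F = −kT ln Z = −0.0834 × ln(0.9440) = −0.0834 × -0.05763 = 0.0048 eV.

0.0048 eV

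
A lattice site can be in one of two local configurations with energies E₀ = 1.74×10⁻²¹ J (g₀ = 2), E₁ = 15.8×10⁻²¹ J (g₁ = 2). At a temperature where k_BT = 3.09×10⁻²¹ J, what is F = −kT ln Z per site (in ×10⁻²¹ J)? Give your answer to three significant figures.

-0.434 ×10⁻²¹ J

Eᵢ/kT = 0.56311, 5.1133.
Z = Σ gᵢe^(−Eᵢ/kT) = 2·e^(−0.56311) + 2·e^(−5.1133) = 1.1389 + 0.012032 = 1.1509.
F = −kT ln Z = −3.09 × ln(1.1509) = −3.09 × 0.14054 = -0.434 ×10⁻²¹ J.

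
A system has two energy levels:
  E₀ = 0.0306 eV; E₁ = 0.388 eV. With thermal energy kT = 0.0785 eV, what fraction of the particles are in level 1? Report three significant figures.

Eᵢ/kT = 0.38981, 4.9427.
Z = Σ e^(−Eᵢ/kT) = e^(−0.38981) + e^(−4.9427) = 0.67719 + 0.0071353 = 0.68433.
P₁ = e^(−E₁/kT) / Z = 0.0071353/0.68433 = 0.0104.

0.0104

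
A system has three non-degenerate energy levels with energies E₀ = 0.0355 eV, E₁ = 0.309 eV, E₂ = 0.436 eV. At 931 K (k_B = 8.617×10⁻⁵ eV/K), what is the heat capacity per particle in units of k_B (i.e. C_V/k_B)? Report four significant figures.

0.5125

k_BT = 8.617×10⁻⁵ × 931 K = 0.0802243 eV.
Eᵢ/kT = 0.442509, 3.85170, 5.43476.
Z = Σ e^(−Eᵢ/kT) = e^(−0.442509) + e^(−3.85170) + e^(−5.43476) = 0.642423 + 0.0212436 + 0.00436228 = 0.668029.
⟨E⟩ = 0.0468127 eV, ⟨E²⟩ = 0.00548962 eV².
C_V/k_B = (⟨E²⟩ − ⟨E⟩²)/(kT)² = (0.00548962 − 0.00219143)/0.00643594 = 0.5125.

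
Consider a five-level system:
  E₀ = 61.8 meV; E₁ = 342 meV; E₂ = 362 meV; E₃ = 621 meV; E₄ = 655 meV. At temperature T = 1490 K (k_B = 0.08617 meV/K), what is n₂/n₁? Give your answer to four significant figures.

0.8558

k_BT = 0.08617 × 1490 K = 128.393 meV.
n₂/n₁ = exp[−(E₂−E₁)/kT] = exp(−(20 meV)/(128.393 meV)) = exp(-0.155772) = 0.8558.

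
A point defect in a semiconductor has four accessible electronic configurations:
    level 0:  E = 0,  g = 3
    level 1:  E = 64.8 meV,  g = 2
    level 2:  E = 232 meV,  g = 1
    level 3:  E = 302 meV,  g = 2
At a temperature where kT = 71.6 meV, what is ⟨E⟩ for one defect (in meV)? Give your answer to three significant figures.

18.2 meV

Eᵢ/kT = 0, 0.90503, 3.2402, 4.2179.
Z = Σ gᵢe^(−Eᵢ/kT) = 3·e^(−0) + 2·e^(−0.90503) + 1·e^(−3.2402) + 2·e^(−4.2179) = 3.0000 + 0.80906 + 0.039156 + 0.029459 = 3.8777.
⟨E⟩ = Σ Eᵢ gᵢe^(−Eᵢ/kT) / Z = (0·3.0000 + 64.8·0.80906 + 232·0.039156 + 302·0.029459) / 3.8777 = 18.2 meV.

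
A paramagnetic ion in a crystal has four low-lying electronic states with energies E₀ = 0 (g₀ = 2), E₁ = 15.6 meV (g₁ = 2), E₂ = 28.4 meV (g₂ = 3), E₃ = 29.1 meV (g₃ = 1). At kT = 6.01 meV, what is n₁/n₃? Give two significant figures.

n₁/n₃ = (g₁/g₃) exp[−(E₁−E₃)/kT] = (2/1) × exp(−(-13.5 meV)/(6.01 meV)) = (2/1) × exp(2.246) = 19.

19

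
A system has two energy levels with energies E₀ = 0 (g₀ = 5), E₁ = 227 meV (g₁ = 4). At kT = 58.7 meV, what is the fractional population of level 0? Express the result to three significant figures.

0.984

Eᵢ/kT = 0, 3.8671.
Z = Σ gᵢe^(−Eᵢ/kT) = 5·e^(−0) + 4·e^(−3.8671) = 5.0000 + 0.083676 = 5.0837.
P₀ = g₀ e^(−E₀/kT) / Z = 5.0000/5.0837 = 0.984.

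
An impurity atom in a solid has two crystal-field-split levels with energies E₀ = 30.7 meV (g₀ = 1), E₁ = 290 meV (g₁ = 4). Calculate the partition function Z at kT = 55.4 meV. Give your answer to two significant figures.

Z = 0.60

Eᵢ/kT = 0.5542, 5.235.
Z = Σ gᵢe^(−Eᵢ/kT) = 1·e^(−0.5542) + 4·e^(−5.235) = 0.5745 + 0.02131 = 0.5958.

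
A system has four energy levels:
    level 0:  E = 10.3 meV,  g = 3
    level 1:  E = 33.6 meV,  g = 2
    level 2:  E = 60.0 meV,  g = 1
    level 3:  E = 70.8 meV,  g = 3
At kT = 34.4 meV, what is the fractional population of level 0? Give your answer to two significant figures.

0.63

Eᵢ/kT = 0.2994, 0.9767, 1.744, 2.058.
Z = Σ gᵢe^(−Eᵢ/kT) = 3·e^(−0.2994) + 2·e^(−0.9767) + 1·e^(−1.744) + 3·e^(−2.058) = 2.224 + 0.7531 + 0.1748 + 0.3831 = 3.535.
P₀ = g₀ e^(−E₀/kT) / Z = 2.224/3.535 = 0.63.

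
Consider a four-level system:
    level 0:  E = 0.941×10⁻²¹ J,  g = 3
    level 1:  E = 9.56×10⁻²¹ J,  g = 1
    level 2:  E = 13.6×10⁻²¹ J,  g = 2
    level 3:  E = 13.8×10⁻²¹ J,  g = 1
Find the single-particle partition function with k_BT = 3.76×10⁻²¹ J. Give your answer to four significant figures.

Z = 2.494

Eᵢ/kT = 0.250266, 2.54255, 3.61702, 3.67021.
Z = Σ gᵢe^(−Eᵢ/kT) = 3·e^(−0.250266) + 1·e^(−2.54255) + 2·e^(−3.61702) + 1·e^(−3.67021) = 2.33578 + 0.0786655 + 0.0537252 + 0.0254711 = 2.49364.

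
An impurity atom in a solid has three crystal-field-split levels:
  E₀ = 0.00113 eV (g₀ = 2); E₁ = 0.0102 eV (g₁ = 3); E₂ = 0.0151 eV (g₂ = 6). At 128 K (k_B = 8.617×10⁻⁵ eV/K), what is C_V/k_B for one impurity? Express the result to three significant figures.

0.305

k_BT = 8.617×10⁻⁵ × 128 K = 0.011030 eV.
Eᵢ/kT = 0.10245, 0.92475, 1.3690.
Z = Σ gᵢe^(−Eᵢ/kT) = 2·e^(−0.10245) + 3·e^(−0.92475) + 6·e^(−1.3690) = 1.8052 + 1.1899 + 1.5262 = 4.5213.
⟨E⟩ = 0.0082327 eV, ⟨E²⟩ = 0.00010486 eV².
C_V/k_B = (⟨E²⟩ − ⟨E⟩²)/(kT)² = (0.00010486 − 0.000067777)/0.00012166 = 0.305.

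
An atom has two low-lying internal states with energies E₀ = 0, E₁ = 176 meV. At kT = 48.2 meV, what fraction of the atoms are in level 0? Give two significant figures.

0.97

Eᵢ/kT = 0, 3.651.
Z = Σ e^(−Eᵢ/kT) = e^(−0) + e^(−3.651) = 1.000 + 0.02597 = 1.026.
P₀ = e^(−E₀/kT) / Z = 1.000/1.026 = 0.97.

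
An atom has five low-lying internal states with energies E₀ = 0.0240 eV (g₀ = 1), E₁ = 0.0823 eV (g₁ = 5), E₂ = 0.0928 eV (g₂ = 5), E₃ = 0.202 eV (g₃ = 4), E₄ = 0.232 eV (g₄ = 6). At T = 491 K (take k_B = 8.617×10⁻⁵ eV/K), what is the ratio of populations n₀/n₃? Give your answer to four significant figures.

16.79

k_BT = 8.617×10⁻⁵ × 491 K = 0.0423095 eV.
n₀/n₃ = (g₀/g₃) exp[−(E₀−E₃)/kT] = (1/4) × exp(−(-0.1780 eV)/(0.0423095 eV)) = (1/4) × exp(4.20709) = 16.79.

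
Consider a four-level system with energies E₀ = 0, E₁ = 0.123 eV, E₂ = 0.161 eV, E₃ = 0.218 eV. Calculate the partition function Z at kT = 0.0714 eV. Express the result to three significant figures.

Eᵢ/kT = 0, 1.7227, 2.2549, 3.0532.
Z = Σ e^(−Eᵢ/kT) = e^(−0) + e^(−1.7227) + e^(−2.2549) + e^(−3.0532) = 1.0000 + 0.17858 + 0.10488 + 0.047208 = 1.3307.

Z = 1.33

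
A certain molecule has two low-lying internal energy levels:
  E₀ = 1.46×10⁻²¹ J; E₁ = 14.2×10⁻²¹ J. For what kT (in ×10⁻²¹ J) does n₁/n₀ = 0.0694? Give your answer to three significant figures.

n₁/n₀ = exp[−(E₁−E₀)/kT] = 0.0694.
⇒ (E₁−E₀)/kT = ln(1/0.0694) = ln(14.409) = 2.6679.
kT = 12.74 ×10⁻²¹ J / 2.6679 = 4.78 ×10⁻²¹ J.

4.78 ×10⁻²¹ J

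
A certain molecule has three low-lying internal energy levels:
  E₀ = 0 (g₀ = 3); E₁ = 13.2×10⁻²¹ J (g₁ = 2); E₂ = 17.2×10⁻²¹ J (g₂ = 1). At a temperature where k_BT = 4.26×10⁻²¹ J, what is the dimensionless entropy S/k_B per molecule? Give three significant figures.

1.25

Eᵢ/kT = 0, 3.0986, 4.0376.
Z = Σ gᵢe^(−Eᵢ/kT) = 3·e^(−0) + 2·e^(−3.0986) + 1·e^(−4.0376) = 3.0000 + 0.090225 + 0.017640 = 3.1079.
⟨E⟩ = Σ EᵢPᵢ = 0.48083 ×10⁻²¹ J.
S/k_B = ln Z + ⟨E⟩/kT = ln(3.1079) + 0.48083/4.26 = 1.1339 + 0.11287 = 1.25.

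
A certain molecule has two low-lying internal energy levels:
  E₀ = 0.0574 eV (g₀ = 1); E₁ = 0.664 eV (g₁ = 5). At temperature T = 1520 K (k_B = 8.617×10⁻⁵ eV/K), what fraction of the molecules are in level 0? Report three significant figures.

0.954

k_BT = 8.617×10⁻⁵ × 1520 K = 0.13098 eV.
Eᵢ/kT = 0.43823, 5.0695.
Z = Σ gᵢe^(−Eᵢ/kT) = 1·e^(−0.43823) + 5·e^(−5.0695) = 0.64518 + 0.031428 = 0.67661.
P₀ = g₀ e^(−E₀/kT) / Z = 0.64518/0.67661 = 0.954.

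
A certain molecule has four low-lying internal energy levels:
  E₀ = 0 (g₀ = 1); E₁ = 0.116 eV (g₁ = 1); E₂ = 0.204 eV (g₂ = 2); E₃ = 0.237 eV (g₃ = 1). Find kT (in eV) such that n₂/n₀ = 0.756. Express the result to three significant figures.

n₂/n₀ = (g₂/g₀) exp[−(E₂−E₀)/kT] = 0.756.
⇒ (E₂−E₀)/kT = ln((2/1)/0.756) = ln(2.6455) = 0.97286.
kT = 0.204 eV / 0.97286 = 0.210 eV.

0.210 eV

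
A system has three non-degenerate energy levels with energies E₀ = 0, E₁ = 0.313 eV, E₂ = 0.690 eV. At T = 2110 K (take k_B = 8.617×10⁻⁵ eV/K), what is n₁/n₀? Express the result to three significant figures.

0.179

k_BT = 8.617×10⁻⁵ × 2110 K = 0.18182 eV.
n₁/n₀ = exp[−(E₁−E₀)/kT] = exp(−(0.313 eV)/(0.18182 eV)) = exp(-1.7215) = 0.179.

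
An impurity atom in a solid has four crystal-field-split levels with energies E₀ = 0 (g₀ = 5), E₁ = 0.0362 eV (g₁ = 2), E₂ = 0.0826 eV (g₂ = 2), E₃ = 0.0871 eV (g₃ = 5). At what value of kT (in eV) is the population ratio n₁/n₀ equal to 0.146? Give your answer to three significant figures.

n₁/n₀ = (g₁/g₀) exp[−(E₁−E₀)/kT] = 0.146.
⇒ (E₁−E₀)/kT = ln((2/5)/0.146) = ln(2.7397) = 1.0078.
kT = 0.0362 eV / 1.0078 = 0.0359 eV.

0.0359 eV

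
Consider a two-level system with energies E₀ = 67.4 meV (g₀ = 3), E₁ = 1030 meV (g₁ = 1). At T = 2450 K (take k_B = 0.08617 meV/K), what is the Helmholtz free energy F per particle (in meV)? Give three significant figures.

k_BT = 0.08617 × 2450 K = 211.12 meV.
Eᵢ/kT = 0.31925, 4.8787.
Z = Σ gᵢe^(−Eᵢ/kT) = 3·e^(−0.31925) + 1·e^(−4.8787) = 2.1801 + 0.0076069 = 2.1877.
F = −kT ln Z = −211.12 × ln(2.1877) = −211.12 × 0.78285 = -165 meV.

-165 meV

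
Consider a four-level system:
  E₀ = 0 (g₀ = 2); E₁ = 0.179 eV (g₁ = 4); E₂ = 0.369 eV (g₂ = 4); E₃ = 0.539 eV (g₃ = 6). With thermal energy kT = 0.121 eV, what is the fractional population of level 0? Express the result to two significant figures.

0.63

Eᵢ/kT = 0, 1.479, 3.050, 4.455.
Z = Σ gᵢe^(−Eᵢ/kT) = 2·e^(−0) + 4·e^(−1.479) + 4·e^(−3.050) + 6·e^(−4.455) = 2.000 + 0.9115 + 0.1894 + 0.06972 = 3.171.
P₀ = g₀ e^(−E₀/kT) / Z = 2.000/3.171 = 0.63.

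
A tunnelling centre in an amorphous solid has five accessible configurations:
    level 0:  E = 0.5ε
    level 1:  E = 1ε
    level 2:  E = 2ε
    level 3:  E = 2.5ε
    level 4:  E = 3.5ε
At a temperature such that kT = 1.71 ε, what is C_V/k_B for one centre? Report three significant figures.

0.284

Eᵢ/kT = 0.29240, 0.58480, 1.1696, 1.4620, 2.0468.
Z = Σ e^(−Eᵢ/kT) = e^(−0.29240) + e^(−0.58480) + e^(−1.1696) + e^(−1.4620) + e^(−2.0468) = 0.74647 + 0.55722 + 0.31049 + 0.23177 + 0.12915 = 1.9751.
⟨E⟩ = 1.3077 ε, ⟨E²⟩ = 2.5398 ε².
C_V/k_B = (⟨E²⟩ − ⟨E⟩²)/(kT)² = (2.5398 − 1.7101)/2.9241 = 0.284.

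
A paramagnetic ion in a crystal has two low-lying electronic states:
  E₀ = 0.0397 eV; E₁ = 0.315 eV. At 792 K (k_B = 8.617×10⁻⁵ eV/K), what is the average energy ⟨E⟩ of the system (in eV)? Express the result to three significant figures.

0.0445 eV

k_BT = 8.617×10⁻⁵ × 792 K = 0.068247 eV.
Eᵢ/kT = 0.58171, 4.6156.
Z = Σ e^(−Eᵢ/kT) = e^(−0.58171) + e^(−4.6156) = 0.55894 + 0.0098962 = 0.56884.
⟨E⟩ = Σ Eᵢ e^(−Eᵢ/kT) / Z = (0.0397·0.55894 + 0.315·0.0098962) / 0.56884 = 0.0445 eV.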